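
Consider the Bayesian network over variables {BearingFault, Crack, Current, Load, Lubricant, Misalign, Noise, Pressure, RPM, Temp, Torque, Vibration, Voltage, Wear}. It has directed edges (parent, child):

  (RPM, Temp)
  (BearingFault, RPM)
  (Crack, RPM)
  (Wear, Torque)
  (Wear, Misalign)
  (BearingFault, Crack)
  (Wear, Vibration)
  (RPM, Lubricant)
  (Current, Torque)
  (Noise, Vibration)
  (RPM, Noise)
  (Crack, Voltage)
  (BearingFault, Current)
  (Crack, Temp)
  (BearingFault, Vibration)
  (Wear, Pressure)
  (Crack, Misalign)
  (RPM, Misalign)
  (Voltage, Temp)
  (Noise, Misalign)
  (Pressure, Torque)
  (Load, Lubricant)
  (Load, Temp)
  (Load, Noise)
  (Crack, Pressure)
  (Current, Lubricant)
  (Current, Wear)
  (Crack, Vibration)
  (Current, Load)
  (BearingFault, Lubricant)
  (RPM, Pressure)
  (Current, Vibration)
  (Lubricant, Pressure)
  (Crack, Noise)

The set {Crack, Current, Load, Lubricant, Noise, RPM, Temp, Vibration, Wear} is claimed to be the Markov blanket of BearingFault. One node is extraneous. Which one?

The Markov blanket of a node is its parents, its children, and the other parents of its children.
BearingFault's parents: none.
Ch(BearingFault) = {Crack, Current, Lubricant, RPM, Vibration}.
Parents of each child, excluding BearingFault:
  Crack has no other parent.
  Current has no other parent.
  parents(RPM) \ {BearingFault} = {Crack}.
  Lubricant's other parents are Current, Load, RPM.
  Vibration's other parents are Crack, Current, Noise, Wear.
MB(BearingFault) = {Crack, Current, Load, Lubricant, Noise, RPM, Vibration, Wear}.
Temp is neither a parent, child, nor co-parent of BearingFault, so it does not belong.

Temp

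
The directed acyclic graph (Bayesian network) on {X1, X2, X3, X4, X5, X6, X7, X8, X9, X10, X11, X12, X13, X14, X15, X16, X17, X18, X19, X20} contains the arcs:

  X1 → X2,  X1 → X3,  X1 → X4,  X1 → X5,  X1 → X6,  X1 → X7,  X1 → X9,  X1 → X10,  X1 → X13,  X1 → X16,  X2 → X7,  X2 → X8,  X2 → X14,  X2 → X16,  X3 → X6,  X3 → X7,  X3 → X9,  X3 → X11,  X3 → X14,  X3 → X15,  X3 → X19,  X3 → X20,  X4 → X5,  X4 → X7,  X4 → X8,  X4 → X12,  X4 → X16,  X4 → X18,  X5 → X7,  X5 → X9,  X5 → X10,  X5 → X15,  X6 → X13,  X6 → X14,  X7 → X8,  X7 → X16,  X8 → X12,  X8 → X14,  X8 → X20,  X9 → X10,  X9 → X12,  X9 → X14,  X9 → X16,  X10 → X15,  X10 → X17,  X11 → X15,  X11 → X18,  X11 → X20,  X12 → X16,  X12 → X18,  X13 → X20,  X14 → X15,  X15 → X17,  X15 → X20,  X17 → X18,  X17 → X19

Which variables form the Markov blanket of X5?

{X1, X2, X3, X4, X7, X9, X10, X11, X14, X15}

Recall MB(v) = parents ∪ children ∪ spouses, where spouses are the other parents of v's children.
Parents of X5: X1, X4.
X5's children: X7, X9, X10, X15.
Co-parents of X5 (other parents of its children):
  X7: X1, X2, X3, X4
  X9: X1, X3
  X10: X1, X9
  X15: X3, X10, X11, X14
Union: {X1, X4} ∪ {X7, X9, X10, X15} ∪ {X1, X2, X3, X4, X9, X10, X11, X14} = {X1, X2, X3, X4, X7, X9, X10, X11, X14, X15}.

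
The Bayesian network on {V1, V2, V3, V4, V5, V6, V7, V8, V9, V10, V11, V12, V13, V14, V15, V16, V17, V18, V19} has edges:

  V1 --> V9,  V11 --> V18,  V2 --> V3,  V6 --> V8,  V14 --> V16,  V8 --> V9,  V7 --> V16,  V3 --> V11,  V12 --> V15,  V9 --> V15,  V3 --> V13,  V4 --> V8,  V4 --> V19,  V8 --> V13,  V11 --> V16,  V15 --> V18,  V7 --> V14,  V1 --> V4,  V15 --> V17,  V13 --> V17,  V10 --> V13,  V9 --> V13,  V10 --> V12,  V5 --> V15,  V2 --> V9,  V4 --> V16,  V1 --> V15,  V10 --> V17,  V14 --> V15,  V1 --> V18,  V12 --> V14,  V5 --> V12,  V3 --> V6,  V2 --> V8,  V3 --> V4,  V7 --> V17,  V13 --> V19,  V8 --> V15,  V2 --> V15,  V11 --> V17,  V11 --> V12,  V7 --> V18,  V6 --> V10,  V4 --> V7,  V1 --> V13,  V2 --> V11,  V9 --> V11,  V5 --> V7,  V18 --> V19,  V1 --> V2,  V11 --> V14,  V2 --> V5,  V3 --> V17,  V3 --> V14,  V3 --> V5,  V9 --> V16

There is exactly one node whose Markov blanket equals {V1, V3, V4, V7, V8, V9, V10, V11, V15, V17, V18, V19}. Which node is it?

V13

The target node must have every member of {V1, V3, V4, V7, V8, V9, V10, V11, V15, V17, V18, V19} as a parent, child, or co-parent, and no others.
Parents of V13: V1, V3, V8, V9, V10; children: V17, V19; co-parents: V3, V4, V7, V10, V11, V15, V18.
These exactly cover the given set, so the node is V13.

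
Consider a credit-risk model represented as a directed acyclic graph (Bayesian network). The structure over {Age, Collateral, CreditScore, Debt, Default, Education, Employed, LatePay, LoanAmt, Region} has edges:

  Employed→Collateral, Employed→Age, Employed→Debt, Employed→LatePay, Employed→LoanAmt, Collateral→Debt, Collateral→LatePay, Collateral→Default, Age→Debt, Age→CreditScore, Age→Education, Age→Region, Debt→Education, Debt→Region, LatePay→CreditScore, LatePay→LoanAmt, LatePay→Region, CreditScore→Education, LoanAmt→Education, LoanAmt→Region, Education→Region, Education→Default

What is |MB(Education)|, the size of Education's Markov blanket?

8

Parents of Education: Age, CreditScore, Debt, LoanAmt.
Ch(Education) = {Default, Region}.
Co-parents of Education (other parents of its children):
  Region also has parents Age, Debt, LatePay, LoanAmt.
  Default's other parent is Collateral.
MB(Education) = {Age, Collateral, CreditScore, Debt, Default, LatePay, LoanAmt, Region}, which has 8 nodes.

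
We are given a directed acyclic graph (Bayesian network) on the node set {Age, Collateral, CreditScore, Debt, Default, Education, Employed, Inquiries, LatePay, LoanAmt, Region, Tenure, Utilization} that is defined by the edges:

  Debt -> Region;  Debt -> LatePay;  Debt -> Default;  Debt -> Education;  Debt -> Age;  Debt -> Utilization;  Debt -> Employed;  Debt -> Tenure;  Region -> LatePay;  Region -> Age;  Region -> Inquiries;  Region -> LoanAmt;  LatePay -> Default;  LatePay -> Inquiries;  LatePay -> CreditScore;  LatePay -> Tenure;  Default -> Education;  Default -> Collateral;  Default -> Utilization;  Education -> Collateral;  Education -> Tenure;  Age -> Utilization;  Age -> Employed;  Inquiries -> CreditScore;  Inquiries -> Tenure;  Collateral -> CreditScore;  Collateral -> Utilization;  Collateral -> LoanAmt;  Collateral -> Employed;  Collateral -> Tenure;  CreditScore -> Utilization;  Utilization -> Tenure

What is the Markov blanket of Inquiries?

Inquiries has parents LatePay, Region.
Inquiries's children: CreditScore, Tenure.
Other parents of Inquiries's children:
  CreditScore: Collateral, LatePay
  Tenure: Collateral, Debt, Education, LatePay, Utilization
Union: {LatePay, Region} ∪ {CreditScore, Tenure} ∪ {Collateral, Debt, Education, LatePay, Utilization} = {Collateral, CreditScore, Debt, Education, LatePay, Region, Tenure, Utilization}.

{Collateral, CreditScore, Debt, Education, LatePay, Region, Tenure, Utilization}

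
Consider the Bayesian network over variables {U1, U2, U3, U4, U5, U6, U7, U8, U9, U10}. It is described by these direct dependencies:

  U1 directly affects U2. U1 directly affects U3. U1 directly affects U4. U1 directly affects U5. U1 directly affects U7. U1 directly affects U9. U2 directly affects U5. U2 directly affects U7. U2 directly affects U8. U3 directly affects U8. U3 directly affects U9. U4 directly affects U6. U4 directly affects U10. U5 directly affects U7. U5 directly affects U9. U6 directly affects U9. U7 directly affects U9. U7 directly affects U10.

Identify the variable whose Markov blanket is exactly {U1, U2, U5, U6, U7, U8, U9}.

U3

The target node must have every member of {U1, U2, U5, U6, U7, U8, U9} as a parent, child, or co-parent, and no others.
Parents of U3: U1; children: U8, U9; co-parents: U1, U2, U5, U6, U7.
These exactly cover the given set, so the node is U3.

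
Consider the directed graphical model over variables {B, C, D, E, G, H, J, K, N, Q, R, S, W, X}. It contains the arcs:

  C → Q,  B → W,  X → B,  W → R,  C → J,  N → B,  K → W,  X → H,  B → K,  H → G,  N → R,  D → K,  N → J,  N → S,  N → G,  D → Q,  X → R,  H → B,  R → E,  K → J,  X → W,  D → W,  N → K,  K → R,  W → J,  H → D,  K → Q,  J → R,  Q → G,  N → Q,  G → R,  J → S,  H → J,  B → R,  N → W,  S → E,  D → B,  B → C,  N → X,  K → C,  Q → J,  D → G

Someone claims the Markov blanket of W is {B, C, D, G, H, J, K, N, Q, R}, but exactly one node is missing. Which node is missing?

X

Parents of W: B, D, K, N, X.
Ch(W) = {J, R}.
Co-parents of W (other parents of its children):
  parents(J) \ {W} = {C, H, K, N, Q}.
  R also has parents B, G, J, K, N, X.
MB(W) = {B, C, D, G, H, J, K, N, Q, R, X}.
Comparing with the claimed set, X is missing.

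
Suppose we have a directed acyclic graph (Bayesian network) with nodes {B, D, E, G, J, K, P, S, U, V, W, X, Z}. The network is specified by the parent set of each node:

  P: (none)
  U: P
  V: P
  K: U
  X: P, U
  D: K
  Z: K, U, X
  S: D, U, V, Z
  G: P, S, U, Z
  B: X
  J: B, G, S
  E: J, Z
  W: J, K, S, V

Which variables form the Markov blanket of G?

{B, J, P, S, U, Z}

The Markov blanket of a node is its parents, its children, and the other parents of its children.
G's parents: P, S, U, Z.
G has child J.
Other parents of G's children:
  parents(J) \ {G} = {B, S}.
MB(G) = {B, J, P, S, U, Z}.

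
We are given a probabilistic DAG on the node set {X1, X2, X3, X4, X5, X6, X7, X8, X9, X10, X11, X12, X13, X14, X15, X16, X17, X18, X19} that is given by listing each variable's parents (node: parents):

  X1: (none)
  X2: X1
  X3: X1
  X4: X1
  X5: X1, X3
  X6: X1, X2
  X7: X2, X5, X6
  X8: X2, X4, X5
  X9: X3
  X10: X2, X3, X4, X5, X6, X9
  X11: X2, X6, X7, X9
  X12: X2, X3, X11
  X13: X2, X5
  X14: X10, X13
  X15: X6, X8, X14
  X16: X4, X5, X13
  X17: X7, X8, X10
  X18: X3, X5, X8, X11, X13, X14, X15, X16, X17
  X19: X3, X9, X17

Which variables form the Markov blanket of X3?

Recall MB(v) = parents ∪ children ∪ spouses, where spouses are the other parents of v's children.
X3 has children X5, X9, X10, X12, X18, X19.
Parents of X3: X1.
Co-parents of X3 (other parents of its children):
  parents(X5) \ {X3} = {X1}.
  X9 has no other parent.
  X10's other parents are X2, X4, X5, X6, X9.
  X12 also has parents X2, X11.
  X18 also has parents X5, X8, X11, X13, X14, X15, X16, X17.
  X19 also has parents X9, X17.
Union: {X1} ∪ {X5, X9, X10, X12, X18, X19} ∪ {X1, X2, X4, X5, X6, X8, X9, X11, X13, X14, X15, X16, X17} = {X1, X2, X4, X5, X6, X8, X9, X10, X11, X12, X13, X14, X15, X16, X17, X18, X19}.

{X1, X2, X4, X5, X6, X8, X9, X10, X11, X12, X13, X14, X15, X16, X17, X18, X19}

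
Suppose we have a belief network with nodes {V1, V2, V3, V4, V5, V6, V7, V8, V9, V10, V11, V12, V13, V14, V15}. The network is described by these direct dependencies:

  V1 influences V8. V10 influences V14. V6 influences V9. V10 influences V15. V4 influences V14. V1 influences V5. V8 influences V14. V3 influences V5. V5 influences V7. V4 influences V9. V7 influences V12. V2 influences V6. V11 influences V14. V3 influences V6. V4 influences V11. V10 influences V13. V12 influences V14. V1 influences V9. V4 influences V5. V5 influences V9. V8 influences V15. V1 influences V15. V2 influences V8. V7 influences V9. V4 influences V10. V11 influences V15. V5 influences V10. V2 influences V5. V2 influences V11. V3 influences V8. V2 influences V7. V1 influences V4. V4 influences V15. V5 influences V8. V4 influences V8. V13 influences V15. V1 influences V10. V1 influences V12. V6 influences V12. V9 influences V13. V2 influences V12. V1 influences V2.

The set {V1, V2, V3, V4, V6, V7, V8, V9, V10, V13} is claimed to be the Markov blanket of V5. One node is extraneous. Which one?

V5 has parents V1, V2, V3, V4.
V5's children: V7, V8, V9, V10.
Other parents of V5's children:
  V7's other parent is V2.
  V8's other parents are V1, V2, V3, V4.
  V9's other parents are V1, V4, V6, V7.
  V10's other parents are V1, V4.
MB(V5) = {V1, V2, V3, V4, V6, V7, V8, V9, V10}.
V13 is neither a parent, child, nor co-parent of V5, so it does not belong.

V13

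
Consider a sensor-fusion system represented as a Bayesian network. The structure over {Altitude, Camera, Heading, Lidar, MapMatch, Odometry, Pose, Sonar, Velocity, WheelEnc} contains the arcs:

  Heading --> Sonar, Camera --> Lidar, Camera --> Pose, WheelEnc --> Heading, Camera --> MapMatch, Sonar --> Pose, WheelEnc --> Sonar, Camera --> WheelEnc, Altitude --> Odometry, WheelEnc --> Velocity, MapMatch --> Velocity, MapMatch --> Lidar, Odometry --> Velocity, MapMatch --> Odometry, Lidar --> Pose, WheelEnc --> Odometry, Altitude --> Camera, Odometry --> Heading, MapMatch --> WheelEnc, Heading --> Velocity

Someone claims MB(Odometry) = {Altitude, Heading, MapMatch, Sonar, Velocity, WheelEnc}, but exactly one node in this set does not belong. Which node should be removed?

Odometry has children Heading, Velocity.
Pa(Odometry) = {Altitude, MapMatch, WheelEnc}.
For each child, the remaining parents (spouses of Odometry):
  Heading: WheelEnc
  Velocity: Heading, MapMatch, WheelEnc
MB(Odometry) = {Altitude, Heading, MapMatch, Velocity, WheelEnc}.
Sonar is neither a parent, child, nor co-parent of Odometry, so it does not belong.

Sonar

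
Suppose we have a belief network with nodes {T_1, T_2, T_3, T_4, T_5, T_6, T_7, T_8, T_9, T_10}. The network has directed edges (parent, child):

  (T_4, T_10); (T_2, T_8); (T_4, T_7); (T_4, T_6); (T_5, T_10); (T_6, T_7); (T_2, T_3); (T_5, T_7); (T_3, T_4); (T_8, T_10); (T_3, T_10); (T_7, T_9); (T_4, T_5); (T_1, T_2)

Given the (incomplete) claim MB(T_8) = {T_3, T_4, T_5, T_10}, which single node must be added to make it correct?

The Markov blanket of a node is its parents, its children, and the other parents of its children.
Pa(T_8) = {T_2}.
T_8 has child T_10.
Parents of each child, excluding T_8:
  T_10's other parents are T_3, T_4, T_5.
MB(T_8) = {T_2, T_3, T_4, T_5, T_10}.
Comparing with the claimed set, T_2 is missing.

T_2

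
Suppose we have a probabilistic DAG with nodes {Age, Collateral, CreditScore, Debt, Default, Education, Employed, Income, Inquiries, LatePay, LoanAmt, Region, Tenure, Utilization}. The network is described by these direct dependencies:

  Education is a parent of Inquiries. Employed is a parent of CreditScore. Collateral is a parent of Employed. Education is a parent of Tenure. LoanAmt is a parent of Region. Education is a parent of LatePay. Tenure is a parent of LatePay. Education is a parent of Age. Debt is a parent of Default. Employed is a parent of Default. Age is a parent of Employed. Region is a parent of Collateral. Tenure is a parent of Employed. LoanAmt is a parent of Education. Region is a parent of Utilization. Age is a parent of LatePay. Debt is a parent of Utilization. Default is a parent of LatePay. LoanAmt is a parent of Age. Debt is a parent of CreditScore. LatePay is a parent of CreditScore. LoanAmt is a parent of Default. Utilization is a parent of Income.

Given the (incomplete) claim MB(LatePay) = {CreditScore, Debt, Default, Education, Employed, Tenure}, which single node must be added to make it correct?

LatePay's children: CreditScore.
LatePay has parents Age, Default, Education, Tenure.
Other parents of LatePay's children:
  parents(CreditScore) \ {LatePay} = {Debt, Employed}.
MB(LatePay) = {Age, CreditScore, Debt, Default, Education, Employed, Tenure}.
Comparing with the claimed set, Age is missing.

Age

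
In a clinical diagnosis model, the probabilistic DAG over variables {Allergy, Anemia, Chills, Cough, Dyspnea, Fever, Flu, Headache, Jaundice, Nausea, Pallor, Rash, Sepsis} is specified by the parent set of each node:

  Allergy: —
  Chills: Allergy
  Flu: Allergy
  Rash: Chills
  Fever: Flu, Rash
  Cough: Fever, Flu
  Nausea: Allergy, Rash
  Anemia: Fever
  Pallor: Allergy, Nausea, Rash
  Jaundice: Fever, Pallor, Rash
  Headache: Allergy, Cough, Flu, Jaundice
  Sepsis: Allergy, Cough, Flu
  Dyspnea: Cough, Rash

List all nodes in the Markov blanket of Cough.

{Allergy, Dyspnea, Fever, Flu, Headache, Jaundice, Rash, Sepsis}

Cough has parents Fever, Flu.
Ch(Cough) = {Dyspnea, Headache, Sepsis}.
Co-parents of Cough (other parents of its children):
  Headache also has parents Allergy, Flu, Jaundice.
  Sepsis's other parents are Allergy, Flu.
  parents(Dyspnea) \ {Cough} = {Rash}.
MB(Cough) = {Allergy, Dyspnea, Fever, Flu, Headache, Jaundice, Rash, Sepsis}.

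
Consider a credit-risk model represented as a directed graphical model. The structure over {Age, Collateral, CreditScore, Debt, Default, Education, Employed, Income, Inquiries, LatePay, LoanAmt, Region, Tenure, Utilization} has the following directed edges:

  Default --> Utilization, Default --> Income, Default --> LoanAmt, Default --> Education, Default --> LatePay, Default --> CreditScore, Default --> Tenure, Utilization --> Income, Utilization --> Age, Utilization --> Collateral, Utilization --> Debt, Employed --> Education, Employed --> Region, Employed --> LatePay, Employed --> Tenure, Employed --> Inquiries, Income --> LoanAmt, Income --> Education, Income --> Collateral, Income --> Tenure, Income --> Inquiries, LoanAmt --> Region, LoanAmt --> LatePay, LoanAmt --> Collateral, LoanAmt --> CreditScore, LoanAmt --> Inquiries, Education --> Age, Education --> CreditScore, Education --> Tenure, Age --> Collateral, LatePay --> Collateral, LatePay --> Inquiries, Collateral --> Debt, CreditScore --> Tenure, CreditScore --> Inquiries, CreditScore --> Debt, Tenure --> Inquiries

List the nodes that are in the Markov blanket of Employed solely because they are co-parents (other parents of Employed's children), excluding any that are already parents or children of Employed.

{CreditScore, Default, Income, LoanAmt}

Children of Employed: Education, Inquiries, LatePay, Region, Tenure.
  Education: Default, Income
  Region: LoanAmt
  LatePay: Default, LoanAmt
  Tenure: CreditScore, Default, Education, Income
  Inquiries: CreditScore, Income, LatePay, LoanAmt, Tenure
Excluding nodes already adjacent to Employed (Education, Inquiries, LatePay, Region, Tenure), the co-parent-only contribution is {CreditScore, Default, Income, LoanAmt}.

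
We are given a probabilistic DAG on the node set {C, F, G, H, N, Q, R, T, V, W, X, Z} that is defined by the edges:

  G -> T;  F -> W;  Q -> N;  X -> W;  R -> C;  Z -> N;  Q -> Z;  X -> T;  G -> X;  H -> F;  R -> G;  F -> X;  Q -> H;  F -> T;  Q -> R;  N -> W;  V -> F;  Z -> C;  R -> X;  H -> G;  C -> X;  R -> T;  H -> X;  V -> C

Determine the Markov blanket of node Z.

Z's children: C, N.
Pa(Z) = {Q}.
Co-parents of Z (other parents of its children):
  C also has parents R, V.
  N's other parent is Q.
MB(Z) = {C, N, Q, R, V}.

{C, N, Q, R, V}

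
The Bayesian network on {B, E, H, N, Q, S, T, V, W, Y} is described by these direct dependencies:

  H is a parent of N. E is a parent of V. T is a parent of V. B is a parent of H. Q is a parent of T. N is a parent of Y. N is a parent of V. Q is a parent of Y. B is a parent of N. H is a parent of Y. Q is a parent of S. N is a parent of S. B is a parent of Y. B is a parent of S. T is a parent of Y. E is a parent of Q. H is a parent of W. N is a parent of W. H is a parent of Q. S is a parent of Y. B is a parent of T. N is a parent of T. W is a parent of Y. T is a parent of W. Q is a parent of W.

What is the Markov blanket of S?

{B, H, N, Q, T, W, Y}

A node's Markov blanket = Pa ∪ Ch ∪ (parents of Ch other than the node itself).
S's parents: B, N, Q.
S's children: Y.
For each child, the remaining parents (spouses of S):
  Y's other parents are B, H, N, Q, T, W.
So the Markov blanket of S is {B, H, N, Q, T, W, Y}.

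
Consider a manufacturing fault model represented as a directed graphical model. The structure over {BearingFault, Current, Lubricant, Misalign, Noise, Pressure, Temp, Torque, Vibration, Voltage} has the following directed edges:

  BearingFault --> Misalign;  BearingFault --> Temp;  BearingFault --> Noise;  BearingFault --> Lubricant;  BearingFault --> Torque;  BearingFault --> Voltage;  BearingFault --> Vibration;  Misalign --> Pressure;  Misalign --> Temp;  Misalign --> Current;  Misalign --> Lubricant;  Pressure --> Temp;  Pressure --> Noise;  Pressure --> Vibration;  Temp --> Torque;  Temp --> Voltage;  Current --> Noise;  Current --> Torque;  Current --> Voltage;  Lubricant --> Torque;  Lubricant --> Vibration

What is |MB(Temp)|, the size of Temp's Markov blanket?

7

Temp's children: Torque, Voltage.
Parents of Temp: BearingFault, Misalign, Pressure.
Parents of each child, excluding Temp:
  Torque's other parents are BearingFault, Current, Lubricant.
  Voltage's other parents are BearingFault, Current.
MB(Temp) = {BearingFault, Current, Lubricant, Misalign, Pressure, Torque, Voltage}, which has 7 nodes.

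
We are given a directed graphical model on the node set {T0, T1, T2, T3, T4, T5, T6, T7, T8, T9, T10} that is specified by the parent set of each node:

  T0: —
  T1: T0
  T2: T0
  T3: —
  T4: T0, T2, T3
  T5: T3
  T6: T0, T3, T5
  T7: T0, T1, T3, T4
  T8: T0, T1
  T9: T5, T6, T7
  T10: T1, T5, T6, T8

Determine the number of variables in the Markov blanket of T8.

5

The Markov blanket of a node is its parents, its children, and the other parents of its children.
T8 has parents T0, T1.
Ch(T8) = {T10}.
Other parents of T8's children:
  parents(T10) \ {T8} = {T1, T5, T6}.
MB(T8) = {T0, T1, T5, T6, T10}, which has 5 nodes.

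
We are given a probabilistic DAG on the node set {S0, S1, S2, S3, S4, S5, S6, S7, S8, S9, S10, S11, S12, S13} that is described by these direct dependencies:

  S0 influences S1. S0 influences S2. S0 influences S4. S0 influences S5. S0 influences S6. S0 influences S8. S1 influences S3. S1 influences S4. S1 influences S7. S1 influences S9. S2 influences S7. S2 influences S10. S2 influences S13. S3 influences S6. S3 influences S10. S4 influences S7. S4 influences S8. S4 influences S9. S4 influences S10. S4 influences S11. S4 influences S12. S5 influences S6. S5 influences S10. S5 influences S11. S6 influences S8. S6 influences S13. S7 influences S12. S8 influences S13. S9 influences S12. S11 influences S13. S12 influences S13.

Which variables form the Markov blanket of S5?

By definition, MB(S5) is built from S5's parents, S5's children, and the co-parents of S5.
Parents of S5: S0.
S5 has children S6, S10, S11.
Parents of each child, excluding S5:
  S6 also has parents S0, S3.
  S10 also has parents S2, S3, S4.
  S11's other parent is S4.
MB(S5) = {S0, S2, S3, S4, S6, S10, S11}.

{S0, S2, S3, S4, S6, S10, S11}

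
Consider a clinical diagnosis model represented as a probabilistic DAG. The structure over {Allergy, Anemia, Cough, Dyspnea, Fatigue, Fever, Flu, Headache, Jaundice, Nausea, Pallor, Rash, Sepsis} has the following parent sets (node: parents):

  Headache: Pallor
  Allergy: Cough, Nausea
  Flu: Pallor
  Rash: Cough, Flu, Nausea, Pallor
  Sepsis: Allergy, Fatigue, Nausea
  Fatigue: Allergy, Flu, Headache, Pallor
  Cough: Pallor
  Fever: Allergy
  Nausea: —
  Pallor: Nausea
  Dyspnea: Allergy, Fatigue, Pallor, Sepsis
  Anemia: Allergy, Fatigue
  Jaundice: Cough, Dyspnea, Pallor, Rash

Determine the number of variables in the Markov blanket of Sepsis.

A node's Markov blanket = Pa ∪ Ch ∪ (parents of Ch other than the node itself).
Ch(Sepsis) = {Dyspnea}.
Parents of Sepsis: Allergy, Fatigue, Nausea.
Co-parents of Sepsis (other parents of its children):
  Dyspnea: Allergy, Fatigue, Pallor
MB(Sepsis) = {Allergy, Dyspnea, Fatigue, Nausea, Pallor}, which has 5 nodes.

5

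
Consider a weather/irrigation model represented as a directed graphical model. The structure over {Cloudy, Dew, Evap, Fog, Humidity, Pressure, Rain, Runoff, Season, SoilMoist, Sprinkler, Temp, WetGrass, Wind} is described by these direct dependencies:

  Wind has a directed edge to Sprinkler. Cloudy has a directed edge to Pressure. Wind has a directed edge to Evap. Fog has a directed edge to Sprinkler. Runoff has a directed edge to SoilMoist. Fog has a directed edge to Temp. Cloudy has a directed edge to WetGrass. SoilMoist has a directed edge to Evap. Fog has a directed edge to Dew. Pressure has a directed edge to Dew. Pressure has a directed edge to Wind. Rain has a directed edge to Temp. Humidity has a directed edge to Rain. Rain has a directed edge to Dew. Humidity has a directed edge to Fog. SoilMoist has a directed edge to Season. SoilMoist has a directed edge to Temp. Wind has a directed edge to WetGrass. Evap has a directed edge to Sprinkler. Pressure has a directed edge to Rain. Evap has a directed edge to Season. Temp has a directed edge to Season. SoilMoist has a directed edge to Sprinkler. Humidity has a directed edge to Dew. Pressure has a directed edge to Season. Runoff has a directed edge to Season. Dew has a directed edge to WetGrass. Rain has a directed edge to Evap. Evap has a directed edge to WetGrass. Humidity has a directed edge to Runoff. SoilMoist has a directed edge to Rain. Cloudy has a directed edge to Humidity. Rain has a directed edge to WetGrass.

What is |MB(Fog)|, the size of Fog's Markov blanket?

Fog has parent Humidity.
Fog's children: Dew, Sprinkler, Temp.
Parents of each child, excluding Fog:
  Temp: Rain, SoilMoist
  Sprinkler: Evap, SoilMoist, Wind
  Dew: Humidity, Pressure, Rain
MB(Fog) = {Dew, Evap, Humidity, Pressure, Rain, SoilMoist, Sprinkler, Temp, Wind}, which has 9 nodes.

9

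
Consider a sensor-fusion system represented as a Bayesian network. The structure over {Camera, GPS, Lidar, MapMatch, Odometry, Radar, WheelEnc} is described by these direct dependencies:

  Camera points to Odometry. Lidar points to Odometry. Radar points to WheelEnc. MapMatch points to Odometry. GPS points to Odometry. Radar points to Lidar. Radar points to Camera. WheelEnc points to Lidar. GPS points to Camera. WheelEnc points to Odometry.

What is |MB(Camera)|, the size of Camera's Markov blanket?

Pa(Camera) = {GPS, Radar}.
Ch(Camera) = {Odometry}.
Parents of each child, excluding Camera:
  Odometry: GPS, Lidar, MapMatch, WheelEnc
MB(Camera) = {GPS, Lidar, MapMatch, Odometry, Radar, WheelEnc}, which has 6 nodes.

6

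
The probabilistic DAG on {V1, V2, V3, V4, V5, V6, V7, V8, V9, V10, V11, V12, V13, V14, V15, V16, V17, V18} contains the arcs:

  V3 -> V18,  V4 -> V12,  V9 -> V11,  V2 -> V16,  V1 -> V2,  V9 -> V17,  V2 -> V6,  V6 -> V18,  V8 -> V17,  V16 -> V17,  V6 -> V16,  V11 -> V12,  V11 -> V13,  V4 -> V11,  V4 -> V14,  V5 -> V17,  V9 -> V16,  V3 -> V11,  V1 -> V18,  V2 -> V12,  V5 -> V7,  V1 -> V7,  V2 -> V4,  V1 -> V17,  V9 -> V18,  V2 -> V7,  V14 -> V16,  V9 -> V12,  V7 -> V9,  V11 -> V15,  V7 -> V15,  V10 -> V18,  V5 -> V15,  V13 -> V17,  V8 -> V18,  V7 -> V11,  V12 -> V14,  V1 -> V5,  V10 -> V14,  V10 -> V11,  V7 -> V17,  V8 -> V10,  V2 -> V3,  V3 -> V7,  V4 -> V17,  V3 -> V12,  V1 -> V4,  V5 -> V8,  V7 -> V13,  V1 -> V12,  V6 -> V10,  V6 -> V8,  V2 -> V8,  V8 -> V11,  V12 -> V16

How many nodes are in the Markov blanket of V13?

V13 has parents V7, V11.
V13 has child V17.
For each child, the remaining parents (spouses of V13):
  parents(V17) \ {V13} = {V1, V4, V5, V7, V8, V9, V16}.
MB(V13) = {V1, V4, V5, V7, V8, V9, V11, V16, V17}, which has 9 nodes.

9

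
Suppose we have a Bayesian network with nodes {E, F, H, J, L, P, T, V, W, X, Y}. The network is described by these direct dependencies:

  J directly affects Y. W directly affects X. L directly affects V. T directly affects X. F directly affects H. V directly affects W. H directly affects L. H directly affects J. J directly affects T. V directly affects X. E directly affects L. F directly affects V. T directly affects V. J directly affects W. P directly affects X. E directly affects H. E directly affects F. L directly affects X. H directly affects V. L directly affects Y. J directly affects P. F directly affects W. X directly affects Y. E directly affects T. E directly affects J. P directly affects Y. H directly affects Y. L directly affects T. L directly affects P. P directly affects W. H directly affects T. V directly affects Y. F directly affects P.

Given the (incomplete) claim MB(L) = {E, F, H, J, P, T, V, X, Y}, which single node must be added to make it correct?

W

By definition, MB(L) is built from L's parents, L's children, and the co-parents of L.
L has parents E, H.
Children of L: P, T, V, X, Y.
Parents of each child, excluding L:
  P's other parents are F, J.
  T also has parents E, H, J.
  V also has parents F, H, T.
  X also has parents P, T, V, W.
  Y's other parents are H, J, P, V, X.
MB(L) = {E, F, H, J, P, T, V, W, X, Y}.
Comparing with the claimed set, W is missing.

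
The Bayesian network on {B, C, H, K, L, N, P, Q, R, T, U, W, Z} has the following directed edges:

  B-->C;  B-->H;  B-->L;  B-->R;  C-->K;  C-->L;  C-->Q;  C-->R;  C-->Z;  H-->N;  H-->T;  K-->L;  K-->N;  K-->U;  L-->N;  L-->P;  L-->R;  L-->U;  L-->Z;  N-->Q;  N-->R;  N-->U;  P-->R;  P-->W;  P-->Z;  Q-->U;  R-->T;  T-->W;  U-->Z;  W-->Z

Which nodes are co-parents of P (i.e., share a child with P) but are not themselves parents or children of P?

Children of P: R, W, Z.
  R: B, C, L, N
  W: T
  Z: C, L, U, W
Excluding nodes already adjacent to P (L, R, W, Z), the co-parent-only contribution is {B, C, N, T, U}.

{B, C, N, T, U}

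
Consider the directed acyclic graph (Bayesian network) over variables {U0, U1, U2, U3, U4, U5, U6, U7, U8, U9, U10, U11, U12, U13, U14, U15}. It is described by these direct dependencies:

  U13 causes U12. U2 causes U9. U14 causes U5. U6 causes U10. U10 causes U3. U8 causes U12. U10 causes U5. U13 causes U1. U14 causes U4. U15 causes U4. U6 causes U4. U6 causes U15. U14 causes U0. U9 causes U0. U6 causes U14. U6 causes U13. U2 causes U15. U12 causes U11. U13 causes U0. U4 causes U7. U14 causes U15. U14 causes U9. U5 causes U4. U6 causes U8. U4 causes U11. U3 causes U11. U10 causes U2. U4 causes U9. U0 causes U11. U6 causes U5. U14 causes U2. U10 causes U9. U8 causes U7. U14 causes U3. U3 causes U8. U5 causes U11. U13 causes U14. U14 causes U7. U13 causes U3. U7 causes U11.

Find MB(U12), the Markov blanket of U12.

By definition, MB(U12) is built from U12's parents, U12's children, and the co-parents of U12.
U12's parents: U8, U13.
U12's children: U11.
For each child, the remaining parents (spouses of U12):
  U11's other parents are U0, U3, U4, U5, U7.
So the Markov blanket of U12 is {U0, U3, U4, U5, U7, U8, U11, U13}.

{U0, U3, U4, U5, U7, U8, U11, U13}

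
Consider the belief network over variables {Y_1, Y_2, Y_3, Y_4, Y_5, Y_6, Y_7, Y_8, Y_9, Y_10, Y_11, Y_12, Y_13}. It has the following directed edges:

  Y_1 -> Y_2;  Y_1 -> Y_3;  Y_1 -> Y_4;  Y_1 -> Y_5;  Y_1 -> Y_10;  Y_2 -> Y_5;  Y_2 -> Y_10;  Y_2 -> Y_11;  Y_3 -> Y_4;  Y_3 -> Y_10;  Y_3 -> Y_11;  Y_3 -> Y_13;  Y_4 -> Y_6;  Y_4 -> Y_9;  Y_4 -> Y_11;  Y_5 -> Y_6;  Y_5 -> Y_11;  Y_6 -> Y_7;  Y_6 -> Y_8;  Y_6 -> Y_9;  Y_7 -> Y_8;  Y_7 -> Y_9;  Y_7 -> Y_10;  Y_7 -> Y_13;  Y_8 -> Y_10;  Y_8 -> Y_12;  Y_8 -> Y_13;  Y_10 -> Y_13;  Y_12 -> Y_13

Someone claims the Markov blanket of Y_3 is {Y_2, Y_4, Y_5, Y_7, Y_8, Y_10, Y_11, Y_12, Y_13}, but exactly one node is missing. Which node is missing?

Y_3's children: Y_4, Y_10, Y_11, Y_13.
Parents of Y_3: Y_1.
Other parents of Y_3's children:
  Y_4: Y_1
  Y_10: Y_1, Y_2, Y_7, Y_8
  Y_11: Y_2, Y_4, Y_5
  Y_13: Y_7, Y_8, Y_10, Y_12
MB(Y_3) = {Y_1, Y_2, Y_4, Y_5, Y_7, Y_8, Y_10, Y_11, Y_12, Y_13}.
Comparing with the claimed set, Y_1 is missing.

Y_1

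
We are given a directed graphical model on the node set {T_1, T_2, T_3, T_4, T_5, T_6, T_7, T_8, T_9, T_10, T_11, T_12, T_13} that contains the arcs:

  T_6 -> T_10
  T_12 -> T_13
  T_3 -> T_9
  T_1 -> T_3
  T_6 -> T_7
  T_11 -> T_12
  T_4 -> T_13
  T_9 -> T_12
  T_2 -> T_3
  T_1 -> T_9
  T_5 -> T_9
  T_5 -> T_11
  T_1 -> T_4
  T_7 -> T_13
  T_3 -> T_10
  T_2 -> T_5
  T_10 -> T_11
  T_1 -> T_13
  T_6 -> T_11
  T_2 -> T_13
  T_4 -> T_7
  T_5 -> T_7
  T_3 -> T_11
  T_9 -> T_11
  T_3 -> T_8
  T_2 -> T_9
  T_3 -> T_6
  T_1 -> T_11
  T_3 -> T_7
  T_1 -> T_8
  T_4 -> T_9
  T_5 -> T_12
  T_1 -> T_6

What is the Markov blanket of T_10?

{T_1, T_3, T_5, T_6, T_9, T_11}

The Markov blanket of a node is its parents, its children, and the other parents of its children.
T_10 has parents T_3, T_6.
Ch(T_10) = {T_11}.
Co-parents of T_10 (other parents of its children):
  T_11's other parents are T_1, T_3, T_5, T_6, T_9.
MB(T_10) = {T_1, T_3, T_5, T_6, T_9, T_11}.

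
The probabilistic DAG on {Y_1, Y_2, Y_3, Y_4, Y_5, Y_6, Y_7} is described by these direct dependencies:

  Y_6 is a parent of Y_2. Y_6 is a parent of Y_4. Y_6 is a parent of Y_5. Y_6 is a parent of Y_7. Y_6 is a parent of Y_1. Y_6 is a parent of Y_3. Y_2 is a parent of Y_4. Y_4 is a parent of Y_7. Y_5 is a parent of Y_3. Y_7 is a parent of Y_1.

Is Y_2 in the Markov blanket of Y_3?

Children of Y_3: none.
Y_3's parents: Y_5, Y_6.
With no children, Y_3 has no spouses; the co-parent set is empty.
MB(Y_3) = {Y_5, Y_6}; Y_2 is not in this set.

No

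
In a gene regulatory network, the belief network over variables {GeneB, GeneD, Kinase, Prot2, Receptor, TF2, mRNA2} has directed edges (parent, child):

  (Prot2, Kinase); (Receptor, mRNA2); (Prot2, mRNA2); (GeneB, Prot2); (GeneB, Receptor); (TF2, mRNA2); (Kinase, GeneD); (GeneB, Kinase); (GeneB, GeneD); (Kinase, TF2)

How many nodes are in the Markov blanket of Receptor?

The Markov blanket of a node is its parents, its children, and the other parents of its children.
Receptor's parents: GeneB.
Receptor's children: mRNA2.
Co-parents of Receptor (other parents of its children):
  mRNA2 also has parents Prot2, TF2.
MB(Receptor) = {GeneB, Prot2, TF2, mRNA2}, which has 4 nodes.

4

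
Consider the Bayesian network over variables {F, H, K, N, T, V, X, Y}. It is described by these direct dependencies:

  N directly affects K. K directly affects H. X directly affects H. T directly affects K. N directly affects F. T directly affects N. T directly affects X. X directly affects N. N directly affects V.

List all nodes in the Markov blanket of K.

Pa(K) = {N, T}.
Ch(K) = {H}.
Other parents of K's children:
  parents(H) \ {K} = {X}.
MB(K) = {H, N, T, X}.

{H, N, T, X}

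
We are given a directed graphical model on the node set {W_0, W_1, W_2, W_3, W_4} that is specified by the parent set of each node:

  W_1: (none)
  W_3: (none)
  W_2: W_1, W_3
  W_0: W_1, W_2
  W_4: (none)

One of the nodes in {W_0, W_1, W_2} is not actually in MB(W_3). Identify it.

Recall MB(v) = parents ∪ children ∪ spouses, where spouses are the other parents of v's children.
Pa(W_3) = {}.
W_3 has child W_2.
Other parents of W_3's children:
  parents(W_2) \ {W_3} = {W_1}.
MB(W_3) = {W_1, W_2}.
W_0 is neither a parent, child, nor co-parent of W_3, so it does not belong.

W_0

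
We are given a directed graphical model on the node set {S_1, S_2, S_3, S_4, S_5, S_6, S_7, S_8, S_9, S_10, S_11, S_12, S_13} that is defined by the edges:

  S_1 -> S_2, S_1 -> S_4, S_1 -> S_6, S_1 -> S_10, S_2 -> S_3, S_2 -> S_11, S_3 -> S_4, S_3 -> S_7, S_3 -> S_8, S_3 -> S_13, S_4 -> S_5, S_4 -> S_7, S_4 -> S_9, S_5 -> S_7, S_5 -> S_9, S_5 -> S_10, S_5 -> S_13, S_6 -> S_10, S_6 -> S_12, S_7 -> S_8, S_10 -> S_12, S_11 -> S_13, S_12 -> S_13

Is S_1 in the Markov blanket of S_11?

No

By definition, MB(S_11) is built from S_11's parents, S_11's children, and the co-parents of S_11.
S_11's parents: S_2.
S_11 has child S_13.
For each child, the remaining parents (spouses of S_11):
  S_13 also has parents S_3, S_5, S_12.
MB(S_11) = {S_2, S_3, S_5, S_12, S_13}; S_1 is not in this set.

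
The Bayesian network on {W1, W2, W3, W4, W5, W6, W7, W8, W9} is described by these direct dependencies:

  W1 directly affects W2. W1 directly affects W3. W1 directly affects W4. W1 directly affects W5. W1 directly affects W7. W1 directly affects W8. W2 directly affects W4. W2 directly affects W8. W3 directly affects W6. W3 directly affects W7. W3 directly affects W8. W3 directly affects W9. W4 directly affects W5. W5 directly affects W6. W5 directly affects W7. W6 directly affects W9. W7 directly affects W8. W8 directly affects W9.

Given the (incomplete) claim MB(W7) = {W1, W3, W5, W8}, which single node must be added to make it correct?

W2

W7 has child W8.
W7 has parents W1, W3, W5.
Parents of each child, excluding W7:
  parents(W8) \ {W7} = {W1, W2, W3}.
MB(W7) = {W1, W2, W3, W5, W8}.
Comparing with the claimed set, W2 is missing.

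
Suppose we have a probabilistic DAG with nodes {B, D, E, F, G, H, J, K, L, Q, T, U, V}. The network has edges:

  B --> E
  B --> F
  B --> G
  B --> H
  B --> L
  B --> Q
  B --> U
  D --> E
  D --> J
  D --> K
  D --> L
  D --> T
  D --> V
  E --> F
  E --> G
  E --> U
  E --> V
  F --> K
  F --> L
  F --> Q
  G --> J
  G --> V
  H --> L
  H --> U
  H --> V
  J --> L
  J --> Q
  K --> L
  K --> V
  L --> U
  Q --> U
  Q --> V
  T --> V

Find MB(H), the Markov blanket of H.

{B, D, E, F, G, J, K, L, Q, T, U, V}

H has children L, U, V.
Pa(H) = {B}.
For each child, the remaining parents (spouses of H):
  L also has parents B, D, F, J, K.
  U's other parents are B, E, L, Q.
  parents(V) \ {H} = {D, E, G, K, Q, T}.
Union: {B} ∪ {L, U, V} ∪ {B, D, E, F, G, J, K, L, Q, T} = {B, D, E, F, G, J, K, L, Q, T, U, V}.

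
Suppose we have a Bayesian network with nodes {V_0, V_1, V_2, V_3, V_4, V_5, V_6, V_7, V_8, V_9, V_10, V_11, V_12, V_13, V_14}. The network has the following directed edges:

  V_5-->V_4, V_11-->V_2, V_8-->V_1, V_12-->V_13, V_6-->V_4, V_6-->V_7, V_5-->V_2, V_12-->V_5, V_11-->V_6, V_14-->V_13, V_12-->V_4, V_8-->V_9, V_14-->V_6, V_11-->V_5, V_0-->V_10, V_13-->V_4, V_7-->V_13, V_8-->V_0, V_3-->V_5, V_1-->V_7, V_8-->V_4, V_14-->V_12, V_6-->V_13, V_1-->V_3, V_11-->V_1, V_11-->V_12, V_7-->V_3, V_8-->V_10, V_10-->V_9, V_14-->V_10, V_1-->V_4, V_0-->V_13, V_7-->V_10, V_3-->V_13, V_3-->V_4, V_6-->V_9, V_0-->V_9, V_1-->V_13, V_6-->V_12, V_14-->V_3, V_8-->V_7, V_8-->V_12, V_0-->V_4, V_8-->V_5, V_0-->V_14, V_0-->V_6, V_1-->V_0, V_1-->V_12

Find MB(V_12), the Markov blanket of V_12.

V_12's parents: V_1, V_6, V_8, V_11, V_14.
Children of V_12: V_4, V_5, V_13.
For each child, the remaining parents (spouses of V_12):
  V_5: V_3, V_8, V_11
  V_13: V_0, V_1, V_3, V_6, V_7, V_14
  V_4: V_0, V_1, V_3, V_5, V_6, V_8, V_13
Union: {V_1, V_6, V_8, V_11, V_14} ∪ {V_4, V_5, V_13} ∪ {V_0, V_1, V_3, V_5, V_6, V_7, V_8, V_11, V_13, V_14} = {V_0, V_1, V_3, V_4, V_5, V_6, V_7, V_8, V_11, V_13, V_14}.

{V_0, V_1, V_3, V_4, V_5, V_6, V_7, V_8, V_11, V_13, V_14}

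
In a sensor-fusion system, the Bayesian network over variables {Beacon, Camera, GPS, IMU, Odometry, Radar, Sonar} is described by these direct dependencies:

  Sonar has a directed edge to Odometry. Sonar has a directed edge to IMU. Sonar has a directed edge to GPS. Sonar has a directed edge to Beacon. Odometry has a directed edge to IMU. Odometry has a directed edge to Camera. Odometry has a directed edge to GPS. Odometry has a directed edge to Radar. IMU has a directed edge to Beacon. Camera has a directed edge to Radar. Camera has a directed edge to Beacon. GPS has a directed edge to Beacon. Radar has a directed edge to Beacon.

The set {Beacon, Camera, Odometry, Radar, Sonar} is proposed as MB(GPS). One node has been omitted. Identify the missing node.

Parents of GPS: Odometry, Sonar.
Ch(GPS) = {Beacon}.
Co-parents of GPS (other parents of its children):
  Beacon: Camera, IMU, Radar, Sonar
MB(GPS) = {Beacon, Camera, IMU, Odometry, Radar, Sonar}.
Comparing with the claimed set, IMU is missing.

IMU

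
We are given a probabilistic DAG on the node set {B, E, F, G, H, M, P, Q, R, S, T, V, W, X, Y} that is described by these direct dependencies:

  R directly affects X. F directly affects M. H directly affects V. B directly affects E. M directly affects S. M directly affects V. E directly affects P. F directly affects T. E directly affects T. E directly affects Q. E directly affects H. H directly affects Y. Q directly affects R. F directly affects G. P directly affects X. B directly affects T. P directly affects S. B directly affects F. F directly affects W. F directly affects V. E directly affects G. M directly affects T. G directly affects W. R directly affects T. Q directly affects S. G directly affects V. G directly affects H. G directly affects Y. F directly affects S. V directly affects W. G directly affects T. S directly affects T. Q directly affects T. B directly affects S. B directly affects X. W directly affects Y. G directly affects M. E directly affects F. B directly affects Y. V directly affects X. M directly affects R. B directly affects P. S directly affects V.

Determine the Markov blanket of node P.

Recall MB(v) = parents ∪ children ∪ spouses, where spouses are the other parents of v's children.
P has parents B, E.
P has children S, X.
For each child, the remaining parents (spouses of P):
  S: B, F, M, Q
  X: B, R, V
Taking the union gives {B, E, F, M, Q, R, S, V, X}.

{B, E, F, M, Q, R, S, V, X}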